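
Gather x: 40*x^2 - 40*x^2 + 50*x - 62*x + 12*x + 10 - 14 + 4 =0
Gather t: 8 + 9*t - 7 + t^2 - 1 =t^2 + 9*t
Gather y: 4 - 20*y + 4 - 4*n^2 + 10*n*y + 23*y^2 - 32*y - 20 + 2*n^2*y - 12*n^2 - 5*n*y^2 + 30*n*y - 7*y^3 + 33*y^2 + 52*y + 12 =-16*n^2 - 7*y^3 + y^2*(56 - 5*n) + y*(2*n^2 + 40*n)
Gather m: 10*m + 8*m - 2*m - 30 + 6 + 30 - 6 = 16*m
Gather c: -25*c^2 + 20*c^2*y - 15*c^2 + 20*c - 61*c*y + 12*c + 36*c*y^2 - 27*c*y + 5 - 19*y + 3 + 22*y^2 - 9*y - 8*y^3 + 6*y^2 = c^2*(20*y - 40) + c*(36*y^2 - 88*y + 32) - 8*y^3 + 28*y^2 - 28*y + 8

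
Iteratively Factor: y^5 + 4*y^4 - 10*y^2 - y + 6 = (y + 2)*(y^4 + 2*y^3 - 4*y^2 - 2*y + 3) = (y - 1)*(y + 2)*(y^3 + 3*y^2 - y - 3) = (y - 1)^2*(y + 2)*(y^2 + 4*y + 3) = (y - 1)^2*(y + 2)*(y + 3)*(y + 1)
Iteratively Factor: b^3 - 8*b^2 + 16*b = (b)*(b^2 - 8*b + 16) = b*(b - 4)*(b - 4)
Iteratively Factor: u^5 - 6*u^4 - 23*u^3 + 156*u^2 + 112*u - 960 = (u - 5)*(u^4 - u^3 - 28*u^2 + 16*u + 192) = (u - 5)*(u + 3)*(u^3 - 4*u^2 - 16*u + 64) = (u - 5)*(u - 4)*(u + 3)*(u^2 - 16) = (u - 5)*(u - 4)^2*(u + 3)*(u + 4)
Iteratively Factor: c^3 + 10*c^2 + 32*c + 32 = (c + 4)*(c^2 + 6*c + 8) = (c + 4)^2*(c + 2)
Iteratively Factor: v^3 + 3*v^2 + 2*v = (v + 2)*(v^2 + v) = (v + 1)*(v + 2)*(v)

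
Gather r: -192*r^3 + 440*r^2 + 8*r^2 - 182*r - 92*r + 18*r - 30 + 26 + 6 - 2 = -192*r^3 + 448*r^2 - 256*r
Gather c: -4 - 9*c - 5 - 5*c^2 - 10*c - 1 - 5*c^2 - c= -10*c^2 - 20*c - 10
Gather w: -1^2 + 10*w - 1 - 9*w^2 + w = -9*w^2 + 11*w - 2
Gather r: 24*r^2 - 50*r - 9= 24*r^2 - 50*r - 9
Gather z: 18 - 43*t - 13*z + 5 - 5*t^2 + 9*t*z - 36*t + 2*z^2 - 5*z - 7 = -5*t^2 - 79*t + 2*z^2 + z*(9*t - 18) + 16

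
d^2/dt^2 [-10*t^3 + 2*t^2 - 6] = 4 - 60*t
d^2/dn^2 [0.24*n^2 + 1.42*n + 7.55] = 0.480000000000000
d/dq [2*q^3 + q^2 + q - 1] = 6*q^2 + 2*q + 1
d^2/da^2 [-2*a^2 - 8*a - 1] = -4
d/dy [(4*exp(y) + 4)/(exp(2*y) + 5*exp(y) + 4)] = -4*exp(y)/(exp(2*y) + 8*exp(y) + 16)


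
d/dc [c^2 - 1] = 2*c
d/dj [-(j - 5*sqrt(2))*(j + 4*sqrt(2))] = -2*j + sqrt(2)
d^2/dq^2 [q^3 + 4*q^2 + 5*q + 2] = 6*q + 8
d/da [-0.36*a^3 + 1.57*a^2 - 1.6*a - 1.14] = -1.08*a^2 + 3.14*a - 1.6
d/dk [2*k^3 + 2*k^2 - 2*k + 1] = 6*k^2 + 4*k - 2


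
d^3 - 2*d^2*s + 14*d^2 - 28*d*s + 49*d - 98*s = (d + 7)^2*(d - 2*s)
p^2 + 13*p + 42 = (p + 6)*(p + 7)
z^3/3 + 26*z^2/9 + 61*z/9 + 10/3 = (z/3 + 1)*(z + 2/3)*(z + 5)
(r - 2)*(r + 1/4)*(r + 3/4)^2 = r^4 - r^3/4 - 41*r^2/16 - 111*r/64 - 9/32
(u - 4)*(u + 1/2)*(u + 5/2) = u^3 - u^2 - 43*u/4 - 5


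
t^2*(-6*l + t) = -6*l*t^2 + t^3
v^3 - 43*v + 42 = (v - 6)*(v - 1)*(v + 7)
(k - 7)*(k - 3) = k^2 - 10*k + 21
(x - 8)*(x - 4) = x^2 - 12*x + 32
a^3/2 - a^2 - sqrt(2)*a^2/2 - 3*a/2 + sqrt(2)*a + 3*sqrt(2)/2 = (a/2 + 1/2)*(a - 3)*(a - sqrt(2))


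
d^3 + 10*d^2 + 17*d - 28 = (d - 1)*(d + 4)*(d + 7)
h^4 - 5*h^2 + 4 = (h - 2)*(h - 1)*(h + 1)*(h + 2)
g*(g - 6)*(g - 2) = g^3 - 8*g^2 + 12*g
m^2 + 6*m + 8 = (m + 2)*(m + 4)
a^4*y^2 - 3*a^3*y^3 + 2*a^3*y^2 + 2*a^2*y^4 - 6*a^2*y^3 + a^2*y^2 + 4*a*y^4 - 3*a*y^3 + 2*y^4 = (a - 2*y)*(a - y)*(a*y + y)^2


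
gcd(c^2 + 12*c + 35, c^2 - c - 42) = 1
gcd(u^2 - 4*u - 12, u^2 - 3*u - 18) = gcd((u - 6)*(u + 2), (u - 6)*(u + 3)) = u - 6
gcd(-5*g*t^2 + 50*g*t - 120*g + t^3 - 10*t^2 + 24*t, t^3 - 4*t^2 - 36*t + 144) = t^2 - 10*t + 24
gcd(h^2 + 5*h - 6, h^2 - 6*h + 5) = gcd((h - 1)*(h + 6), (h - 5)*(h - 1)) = h - 1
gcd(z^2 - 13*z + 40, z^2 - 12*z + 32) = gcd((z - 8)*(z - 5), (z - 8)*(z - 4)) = z - 8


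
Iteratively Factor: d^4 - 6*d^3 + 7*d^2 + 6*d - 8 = (d - 2)*(d^3 - 4*d^2 - d + 4) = (d - 2)*(d + 1)*(d^2 - 5*d + 4) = (d - 4)*(d - 2)*(d + 1)*(d - 1)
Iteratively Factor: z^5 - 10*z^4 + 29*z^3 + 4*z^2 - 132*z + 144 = (z - 4)*(z^4 - 6*z^3 + 5*z^2 + 24*z - 36) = (z - 4)*(z - 2)*(z^3 - 4*z^2 - 3*z + 18) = (z - 4)*(z - 3)*(z - 2)*(z^2 - z - 6) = (z - 4)*(z - 3)*(z - 2)*(z + 2)*(z - 3)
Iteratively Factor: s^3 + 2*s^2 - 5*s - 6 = (s + 1)*(s^2 + s - 6) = (s - 2)*(s + 1)*(s + 3)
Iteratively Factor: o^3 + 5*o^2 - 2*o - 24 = (o + 3)*(o^2 + 2*o - 8) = (o + 3)*(o + 4)*(o - 2)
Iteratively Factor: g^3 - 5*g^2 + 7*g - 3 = (g - 1)*(g^2 - 4*g + 3) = (g - 3)*(g - 1)*(g - 1)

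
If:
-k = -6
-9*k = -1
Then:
No Solution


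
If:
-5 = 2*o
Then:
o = -5/2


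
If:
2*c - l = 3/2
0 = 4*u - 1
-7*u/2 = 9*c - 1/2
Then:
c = -1/24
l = -19/12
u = 1/4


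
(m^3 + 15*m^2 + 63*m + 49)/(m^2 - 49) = (m^2 + 8*m + 7)/(m - 7)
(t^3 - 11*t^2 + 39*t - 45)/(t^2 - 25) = (t^2 - 6*t + 9)/(t + 5)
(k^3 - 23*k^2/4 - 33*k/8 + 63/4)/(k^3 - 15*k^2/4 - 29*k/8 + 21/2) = (k - 6)/(k - 4)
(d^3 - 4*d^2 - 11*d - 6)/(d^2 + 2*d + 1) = d - 6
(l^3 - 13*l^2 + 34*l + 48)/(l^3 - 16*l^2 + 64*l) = (l^2 - 5*l - 6)/(l*(l - 8))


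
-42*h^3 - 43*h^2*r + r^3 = (-7*h + r)*(h + r)*(6*h + r)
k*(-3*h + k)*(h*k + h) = -3*h^2*k^2 - 3*h^2*k + h*k^3 + h*k^2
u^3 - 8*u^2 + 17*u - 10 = (u - 5)*(u - 2)*(u - 1)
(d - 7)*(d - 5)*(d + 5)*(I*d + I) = I*d^4 - 6*I*d^3 - 32*I*d^2 + 150*I*d + 175*I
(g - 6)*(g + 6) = g^2 - 36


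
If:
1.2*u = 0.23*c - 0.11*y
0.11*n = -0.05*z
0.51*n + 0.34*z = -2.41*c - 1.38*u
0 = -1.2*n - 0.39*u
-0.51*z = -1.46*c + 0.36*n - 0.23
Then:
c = -0.12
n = -0.07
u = 0.20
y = -2.48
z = 0.15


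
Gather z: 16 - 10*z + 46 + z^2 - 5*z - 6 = z^2 - 15*z + 56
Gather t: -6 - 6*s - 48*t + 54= -6*s - 48*t + 48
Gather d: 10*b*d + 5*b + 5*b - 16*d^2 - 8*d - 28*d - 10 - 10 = 10*b - 16*d^2 + d*(10*b - 36) - 20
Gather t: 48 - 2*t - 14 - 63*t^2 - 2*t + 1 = -63*t^2 - 4*t + 35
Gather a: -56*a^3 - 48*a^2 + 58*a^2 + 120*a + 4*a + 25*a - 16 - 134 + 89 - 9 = -56*a^3 + 10*a^2 + 149*a - 70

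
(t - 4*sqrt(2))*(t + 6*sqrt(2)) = t^2 + 2*sqrt(2)*t - 48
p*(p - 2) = p^2 - 2*p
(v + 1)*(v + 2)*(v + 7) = v^3 + 10*v^2 + 23*v + 14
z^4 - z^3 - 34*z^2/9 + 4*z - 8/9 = (z - 2)*(z - 2/3)*(z - 1/3)*(z + 2)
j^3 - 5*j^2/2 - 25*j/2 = j*(j - 5)*(j + 5/2)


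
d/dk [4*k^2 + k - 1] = 8*k + 1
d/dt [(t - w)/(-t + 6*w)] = 5*w/(t - 6*w)^2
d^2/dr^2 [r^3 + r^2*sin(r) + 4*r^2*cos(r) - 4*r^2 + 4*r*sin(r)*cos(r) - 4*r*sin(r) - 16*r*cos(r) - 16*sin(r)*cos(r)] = -r^2*sin(r) - 4*r^2*cos(r) - 12*r*sin(r) - 8*r*sin(2*r) + 20*r*cos(r) + 6*r + 34*sin(r) + 32*sin(2*r) + 8*cos(2*r) - 8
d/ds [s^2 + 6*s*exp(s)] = 6*s*exp(s) + 2*s + 6*exp(s)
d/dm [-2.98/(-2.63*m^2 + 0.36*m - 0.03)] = (1.0728 - 15.6748*m)/(2.63*m^2 - 0.36*m + 0.03)^2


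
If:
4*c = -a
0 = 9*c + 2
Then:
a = 8/9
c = -2/9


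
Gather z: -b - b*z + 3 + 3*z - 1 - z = -b + z*(2 - b) + 2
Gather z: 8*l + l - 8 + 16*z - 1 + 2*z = 9*l + 18*z - 9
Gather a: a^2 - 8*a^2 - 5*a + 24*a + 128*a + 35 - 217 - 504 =-7*a^2 + 147*a - 686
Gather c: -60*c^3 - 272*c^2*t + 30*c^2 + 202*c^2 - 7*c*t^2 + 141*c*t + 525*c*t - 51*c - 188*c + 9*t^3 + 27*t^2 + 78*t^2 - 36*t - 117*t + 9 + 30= -60*c^3 + c^2*(232 - 272*t) + c*(-7*t^2 + 666*t - 239) + 9*t^3 + 105*t^2 - 153*t + 39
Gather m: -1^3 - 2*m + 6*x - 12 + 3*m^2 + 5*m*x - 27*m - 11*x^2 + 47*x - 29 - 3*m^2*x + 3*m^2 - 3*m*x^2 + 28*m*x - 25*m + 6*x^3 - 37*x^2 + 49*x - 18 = m^2*(6 - 3*x) + m*(-3*x^2 + 33*x - 54) + 6*x^3 - 48*x^2 + 102*x - 60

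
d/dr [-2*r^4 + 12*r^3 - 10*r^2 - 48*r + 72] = -8*r^3 + 36*r^2 - 20*r - 48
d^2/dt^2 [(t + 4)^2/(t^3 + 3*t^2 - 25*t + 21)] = 2*(t^6 + 24*t^5 + 243*t^4 + 584*t^3 - 1965*t^2 - 6120*t + 13633)/(t^9 + 9*t^8 - 48*t^7 - 360*t^6 + 1578*t^5 + 3042*t^4 - 23752*t^3 + 43344*t^2 - 33075*t + 9261)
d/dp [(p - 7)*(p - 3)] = 2*p - 10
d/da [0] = 0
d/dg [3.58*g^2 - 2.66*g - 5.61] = 7.16*g - 2.66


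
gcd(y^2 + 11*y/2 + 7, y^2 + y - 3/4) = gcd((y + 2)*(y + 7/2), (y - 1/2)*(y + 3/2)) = 1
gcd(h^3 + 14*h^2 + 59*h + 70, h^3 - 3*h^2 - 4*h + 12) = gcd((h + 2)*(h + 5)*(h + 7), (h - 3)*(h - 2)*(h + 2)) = h + 2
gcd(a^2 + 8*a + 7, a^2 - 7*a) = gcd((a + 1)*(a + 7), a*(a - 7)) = 1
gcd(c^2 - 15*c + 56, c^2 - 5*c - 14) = c - 7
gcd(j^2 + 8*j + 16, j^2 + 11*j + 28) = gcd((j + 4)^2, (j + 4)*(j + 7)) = j + 4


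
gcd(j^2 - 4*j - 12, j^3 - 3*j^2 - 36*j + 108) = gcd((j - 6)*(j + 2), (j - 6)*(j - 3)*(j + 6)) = j - 6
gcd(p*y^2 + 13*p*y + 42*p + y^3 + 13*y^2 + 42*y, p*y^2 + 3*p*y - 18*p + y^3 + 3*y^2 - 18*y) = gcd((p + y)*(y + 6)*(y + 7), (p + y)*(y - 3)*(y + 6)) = p*y + 6*p + y^2 + 6*y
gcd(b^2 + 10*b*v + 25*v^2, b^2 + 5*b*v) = b + 5*v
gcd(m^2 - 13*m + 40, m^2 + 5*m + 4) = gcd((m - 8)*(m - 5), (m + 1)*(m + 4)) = 1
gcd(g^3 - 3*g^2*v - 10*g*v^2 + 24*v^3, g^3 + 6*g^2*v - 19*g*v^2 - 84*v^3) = -g^2 + g*v + 12*v^2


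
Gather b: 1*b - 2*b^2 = -2*b^2 + b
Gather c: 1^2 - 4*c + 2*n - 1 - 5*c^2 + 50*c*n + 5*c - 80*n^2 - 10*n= -5*c^2 + c*(50*n + 1) - 80*n^2 - 8*n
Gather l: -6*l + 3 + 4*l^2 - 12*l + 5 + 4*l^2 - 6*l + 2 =8*l^2 - 24*l + 10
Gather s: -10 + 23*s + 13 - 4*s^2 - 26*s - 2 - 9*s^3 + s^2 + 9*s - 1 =-9*s^3 - 3*s^2 + 6*s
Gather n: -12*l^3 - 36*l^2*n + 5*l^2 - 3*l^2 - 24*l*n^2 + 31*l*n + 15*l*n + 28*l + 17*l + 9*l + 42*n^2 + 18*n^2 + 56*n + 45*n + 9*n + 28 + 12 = -12*l^3 + 2*l^2 + 54*l + n^2*(60 - 24*l) + n*(-36*l^2 + 46*l + 110) + 40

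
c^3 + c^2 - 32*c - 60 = (c - 6)*(c + 2)*(c + 5)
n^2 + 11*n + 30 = (n + 5)*(n + 6)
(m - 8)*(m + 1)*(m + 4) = m^3 - 3*m^2 - 36*m - 32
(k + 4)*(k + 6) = k^2 + 10*k + 24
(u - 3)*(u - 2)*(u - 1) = u^3 - 6*u^2 + 11*u - 6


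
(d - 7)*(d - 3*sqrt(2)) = d^2 - 7*d - 3*sqrt(2)*d + 21*sqrt(2)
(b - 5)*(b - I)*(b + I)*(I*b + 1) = I*b^4 + b^3 - 5*I*b^3 - 5*b^2 + I*b^2 + b - 5*I*b - 5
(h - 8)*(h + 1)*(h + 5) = h^3 - 2*h^2 - 43*h - 40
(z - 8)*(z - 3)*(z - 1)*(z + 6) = z^4 - 6*z^3 - 37*z^2 + 186*z - 144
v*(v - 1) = v^2 - v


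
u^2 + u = u*(u + 1)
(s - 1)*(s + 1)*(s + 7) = s^3 + 7*s^2 - s - 7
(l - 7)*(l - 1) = l^2 - 8*l + 7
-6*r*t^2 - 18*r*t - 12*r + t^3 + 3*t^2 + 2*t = (-6*r + t)*(t + 1)*(t + 2)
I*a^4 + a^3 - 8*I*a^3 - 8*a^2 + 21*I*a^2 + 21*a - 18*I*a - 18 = (a - 3)^2*(a - 2)*(I*a + 1)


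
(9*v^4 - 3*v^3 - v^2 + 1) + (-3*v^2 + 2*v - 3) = 9*v^4 - 3*v^3 - 4*v^2 + 2*v - 2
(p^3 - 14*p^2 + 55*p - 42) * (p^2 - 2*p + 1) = p^5 - 16*p^4 + 84*p^3 - 166*p^2 + 139*p - 42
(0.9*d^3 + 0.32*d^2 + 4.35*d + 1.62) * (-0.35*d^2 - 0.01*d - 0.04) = -0.315*d^5 - 0.121*d^4 - 1.5617*d^3 - 0.6233*d^2 - 0.1902*d - 0.0648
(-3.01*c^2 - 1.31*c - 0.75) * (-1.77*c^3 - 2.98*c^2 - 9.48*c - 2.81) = 5.3277*c^5 + 11.2885*c^4 + 33.7661*c^3 + 23.1119*c^2 + 10.7911*c + 2.1075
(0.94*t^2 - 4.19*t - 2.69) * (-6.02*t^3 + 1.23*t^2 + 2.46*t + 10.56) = -5.6588*t^5 + 26.38*t^4 + 13.3525*t^3 - 3.6897*t^2 - 50.8638*t - 28.4064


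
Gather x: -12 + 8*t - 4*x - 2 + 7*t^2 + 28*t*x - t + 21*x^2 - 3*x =7*t^2 + 7*t + 21*x^2 + x*(28*t - 7) - 14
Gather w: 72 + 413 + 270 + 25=780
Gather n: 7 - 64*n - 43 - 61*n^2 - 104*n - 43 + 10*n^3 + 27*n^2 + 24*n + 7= 10*n^3 - 34*n^2 - 144*n - 72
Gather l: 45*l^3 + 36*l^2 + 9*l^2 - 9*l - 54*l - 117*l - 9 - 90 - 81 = 45*l^3 + 45*l^2 - 180*l - 180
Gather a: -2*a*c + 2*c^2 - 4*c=-2*a*c + 2*c^2 - 4*c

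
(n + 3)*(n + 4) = n^2 + 7*n + 12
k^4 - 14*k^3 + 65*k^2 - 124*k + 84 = (k - 7)*(k - 3)*(k - 2)^2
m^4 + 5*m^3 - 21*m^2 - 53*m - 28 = (m - 4)*(m + 1)^2*(m + 7)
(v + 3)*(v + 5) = v^2 + 8*v + 15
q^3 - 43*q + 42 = (q - 6)*(q - 1)*(q + 7)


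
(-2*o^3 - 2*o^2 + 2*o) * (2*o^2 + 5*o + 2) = -4*o^5 - 14*o^4 - 10*o^3 + 6*o^2 + 4*o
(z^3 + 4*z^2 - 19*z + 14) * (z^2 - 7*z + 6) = z^5 - 3*z^4 - 41*z^3 + 171*z^2 - 212*z + 84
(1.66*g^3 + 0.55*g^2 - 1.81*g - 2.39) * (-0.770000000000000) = -1.2782*g^3 - 0.4235*g^2 + 1.3937*g + 1.8403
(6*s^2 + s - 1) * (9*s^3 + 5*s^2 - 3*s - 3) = 54*s^5 + 39*s^4 - 22*s^3 - 26*s^2 + 3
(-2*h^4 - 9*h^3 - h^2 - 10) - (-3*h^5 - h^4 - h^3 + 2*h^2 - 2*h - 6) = 3*h^5 - h^4 - 8*h^3 - 3*h^2 + 2*h - 4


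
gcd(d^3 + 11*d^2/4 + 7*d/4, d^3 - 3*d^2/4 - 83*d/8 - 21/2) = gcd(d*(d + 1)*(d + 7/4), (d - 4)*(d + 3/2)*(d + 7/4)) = d + 7/4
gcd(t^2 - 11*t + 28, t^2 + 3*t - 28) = t - 4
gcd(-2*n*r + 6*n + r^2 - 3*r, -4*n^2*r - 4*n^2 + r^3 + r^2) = -2*n + r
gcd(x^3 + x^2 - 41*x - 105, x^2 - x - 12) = x + 3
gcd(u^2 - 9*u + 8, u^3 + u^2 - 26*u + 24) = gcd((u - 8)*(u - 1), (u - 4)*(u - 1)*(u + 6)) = u - 1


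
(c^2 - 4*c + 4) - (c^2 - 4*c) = 4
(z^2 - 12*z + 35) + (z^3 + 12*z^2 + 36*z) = z^3 + 13*z^2 + 24*z + 35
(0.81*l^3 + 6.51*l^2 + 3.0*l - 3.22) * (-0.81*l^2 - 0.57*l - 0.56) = -0.6561*l^5 - 5.7348*l^4 - 6.5943*l^3 - 2.7474*l^2 + 0.1554*l + 1.8032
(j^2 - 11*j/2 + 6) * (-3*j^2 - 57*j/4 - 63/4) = -3*j^4 + 9*j^3/4 + 357*j^2/8 + 9*j/8 - 189/2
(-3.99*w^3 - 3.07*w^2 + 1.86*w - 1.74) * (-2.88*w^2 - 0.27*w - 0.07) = 11.4912*w^5 + 9.9189*w^4 - 4.2486*w^3 + 4.7239*w^2 + 0.3396*w + 0.1218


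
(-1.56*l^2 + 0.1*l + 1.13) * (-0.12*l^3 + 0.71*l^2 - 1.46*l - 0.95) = 0.1872*l^5 - 1.1196*l^4 + 2.213*l^3 + 2.1383*l^2 - 1.7448*l - 1.0735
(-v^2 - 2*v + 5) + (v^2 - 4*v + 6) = 11 - 6*v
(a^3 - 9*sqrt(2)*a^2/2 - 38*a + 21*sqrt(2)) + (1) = a^3 - 9*sqrt(2)*a^2/2 - 38*a + 1 + 21*sqrt(2)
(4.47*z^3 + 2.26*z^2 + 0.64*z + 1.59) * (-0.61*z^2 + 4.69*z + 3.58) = -2.7267*z^5 + 19.5857*z^4 + 26.2116*z^3 + 10.1225*z^2 + 9.7483*z + 5.6922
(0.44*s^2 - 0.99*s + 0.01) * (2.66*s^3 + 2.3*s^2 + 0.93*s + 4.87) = 1.1704*s^5 - 1.6214*s^4 - 1.8412*s^3 + 1.2451*s^2 - 4.812*s + 0.0487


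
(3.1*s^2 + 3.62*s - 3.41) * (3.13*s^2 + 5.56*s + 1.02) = 9.703*s^4 + 28.5666*s^3 + 12.6159*s^2 - 15.2672*s - 3.4782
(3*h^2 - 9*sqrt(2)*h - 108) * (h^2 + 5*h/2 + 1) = 3*h^4 - 9*sqrt(2)*h^3 + 15*h^3/2 - 105*h^2 - 45*sqrt(2)*h^2/2 - 270*h - 9*sqrt(2)*h - 108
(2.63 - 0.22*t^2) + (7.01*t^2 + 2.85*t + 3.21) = 6.79*t^2 + 2.85*t + 5.84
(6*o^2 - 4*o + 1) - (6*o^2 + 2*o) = 1 - 6*o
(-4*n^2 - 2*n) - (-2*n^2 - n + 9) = -2*n^2 - n - 9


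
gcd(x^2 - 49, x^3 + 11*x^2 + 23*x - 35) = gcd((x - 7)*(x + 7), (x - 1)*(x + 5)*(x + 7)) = x + 7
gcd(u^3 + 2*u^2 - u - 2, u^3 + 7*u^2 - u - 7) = u^2 - 1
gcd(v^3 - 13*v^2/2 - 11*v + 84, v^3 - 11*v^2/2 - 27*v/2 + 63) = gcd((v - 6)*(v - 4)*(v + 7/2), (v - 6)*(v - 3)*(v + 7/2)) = v^2 - 5*v/2 - 21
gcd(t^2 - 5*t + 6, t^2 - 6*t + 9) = t - 3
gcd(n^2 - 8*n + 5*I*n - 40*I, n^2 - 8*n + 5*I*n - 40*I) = n^2 + n*(-8 + 5*I) - 40*I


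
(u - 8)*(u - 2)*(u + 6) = u^3 - 4*u^2 - 44*u + 96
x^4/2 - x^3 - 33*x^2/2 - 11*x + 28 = (x/2 + 1)*(x - 7)*(x - 1)*(x + 4)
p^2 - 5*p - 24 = (p - 8)*(p + 3)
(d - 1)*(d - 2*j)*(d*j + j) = d^3*j - 2*d^2*j^2 - d*j + 2*j^2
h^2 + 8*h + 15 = (h + 3)*(h + 5)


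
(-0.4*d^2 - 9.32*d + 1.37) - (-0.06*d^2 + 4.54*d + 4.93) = -0.34*d^2 - 13.86*d - 3.56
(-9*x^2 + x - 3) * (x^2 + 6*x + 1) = -9*x^4 - 53*x^3 - 6*x^2 - 17*x - 3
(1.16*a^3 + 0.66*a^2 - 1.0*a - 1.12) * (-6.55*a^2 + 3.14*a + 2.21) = -7.598*a^5 - 0.680600000000001*a^4 + 11.186*a^3 + 5.6546*a^2 - 5.7268*a - 2.4752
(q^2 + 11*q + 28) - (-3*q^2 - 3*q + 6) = 4*q^2 + 14*q + 22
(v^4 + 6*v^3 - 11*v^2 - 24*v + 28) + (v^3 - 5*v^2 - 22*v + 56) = v^4 + 7*v^3 - 16*v^2 - 46*v + 84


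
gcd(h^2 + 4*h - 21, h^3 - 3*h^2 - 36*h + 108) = h - 3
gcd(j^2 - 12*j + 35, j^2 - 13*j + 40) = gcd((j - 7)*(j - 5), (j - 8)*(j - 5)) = j - 5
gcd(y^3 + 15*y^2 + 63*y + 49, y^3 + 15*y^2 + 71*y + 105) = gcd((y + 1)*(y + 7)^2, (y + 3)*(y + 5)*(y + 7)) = y + 7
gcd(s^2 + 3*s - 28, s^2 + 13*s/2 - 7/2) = s + 7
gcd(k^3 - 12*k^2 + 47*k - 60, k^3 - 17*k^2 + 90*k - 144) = k - 3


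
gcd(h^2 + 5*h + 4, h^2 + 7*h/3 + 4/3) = h + 1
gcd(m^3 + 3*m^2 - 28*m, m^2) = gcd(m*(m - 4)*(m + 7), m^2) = m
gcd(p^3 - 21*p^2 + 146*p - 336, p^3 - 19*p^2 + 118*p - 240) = p^2 - 14*p + 48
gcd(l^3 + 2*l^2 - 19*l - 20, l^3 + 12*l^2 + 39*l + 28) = l + 1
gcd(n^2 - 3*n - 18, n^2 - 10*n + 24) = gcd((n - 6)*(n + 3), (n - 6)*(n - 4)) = n - 6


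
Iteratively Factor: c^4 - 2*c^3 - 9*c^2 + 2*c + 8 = (c + 2)*(c^3 - 4*c^2 - c + 4) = (c - 4)*(c + 2)*(c^2 - 1) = (c - 4)*(c - 1)*(c + 2)*(c + 1)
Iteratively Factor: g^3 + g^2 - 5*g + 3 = (g - 1)*(g^2 + 2*g - 3) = (g - 1)*(g + 3)*(g - 1)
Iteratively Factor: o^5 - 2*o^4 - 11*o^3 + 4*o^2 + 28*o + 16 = (o + 2)*(o^4 - 4*o^3 - 3*o^2 + 10*o + 8) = (o - 4)*(o + 2)*(o^3 - 3*o - 2) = (o - 4)*(o - 2)*(o + 2)*(o^2 + 2*o + 1) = (o - 4)*(o - 2)*(o + 1)*(o + 2)*(o + 1)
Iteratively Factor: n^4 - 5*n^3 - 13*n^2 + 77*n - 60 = (n - 1)*(n^3 - 4*n^2 - 17*n + 60) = (n - 5)*(n - 1)*(n^2 + n - 12) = (n - 5)*(n - 3)*(n - 1)*(n + 4)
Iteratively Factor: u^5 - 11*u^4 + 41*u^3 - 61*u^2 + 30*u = (u - 5)*(u^4 - 6*u^3 + 11*u^2 - 6*u) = (u - 5)*(u - 1)*(u^3 - 5*u^2 + 6*u) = (u - 5)*(u - 3)*(u - 1)*(u^2 - 2*u) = u*(u - 5)*(u - 3)*(u - 1)*(u - 2)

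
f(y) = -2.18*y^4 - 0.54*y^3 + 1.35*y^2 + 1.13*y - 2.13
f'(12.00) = -15267.91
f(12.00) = -45931.77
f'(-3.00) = 213.89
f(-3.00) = -155.37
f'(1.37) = -20.63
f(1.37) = -7.12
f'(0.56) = 0.60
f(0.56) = -1.38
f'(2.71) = -177.00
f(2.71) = -117.48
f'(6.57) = -2523.99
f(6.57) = -4151.37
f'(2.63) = -161.60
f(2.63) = -103.94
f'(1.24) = -14.64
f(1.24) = -4.84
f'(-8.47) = 5160.71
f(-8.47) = -10806.65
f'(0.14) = 1.45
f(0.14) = -1.95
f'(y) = -8.72*y^3 - 1.62*y^2 + 2.7*y + 1.13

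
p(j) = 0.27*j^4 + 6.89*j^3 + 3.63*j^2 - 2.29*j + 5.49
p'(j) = 1.08*j^3 + 20.67*j^2 + 7.26*j - 2.29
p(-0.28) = 6.27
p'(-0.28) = -2.73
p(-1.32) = -0.19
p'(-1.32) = 21.66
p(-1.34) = -0.63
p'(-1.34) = 22.50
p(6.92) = 3065.78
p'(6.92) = 1395.64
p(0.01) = 5.47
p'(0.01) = -2.22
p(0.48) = 6.00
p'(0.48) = 6.08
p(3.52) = 384.36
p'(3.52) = 326.48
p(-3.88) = -272.24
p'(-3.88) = 217.63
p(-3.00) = -119.13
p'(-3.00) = 132.80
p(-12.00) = -5751.51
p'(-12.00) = 1020.83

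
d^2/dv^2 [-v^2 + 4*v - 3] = -2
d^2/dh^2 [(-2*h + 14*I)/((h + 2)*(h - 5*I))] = (-4*h^3 + 84*I*h^2 + h*(420 + 48*I) + 80 - 668*I)/(h^6 + h^5*(6 - 15*I) + h^4*(-63 - 90*I) + h^3*(-442 - 55*I) + h^2*(-900 + 630*I) + h*(-600 + 1500*I) + 1000*I)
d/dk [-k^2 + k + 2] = 1 - 2*k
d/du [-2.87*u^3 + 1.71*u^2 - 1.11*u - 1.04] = -8.61*u^2 + 3.42*u - 1.11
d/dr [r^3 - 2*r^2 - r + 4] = 3*r^2 - 4*r - 1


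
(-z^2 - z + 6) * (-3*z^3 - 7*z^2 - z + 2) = 3*z^5 + 10*z^4 - 10*z^3 - 43*z^2 - 8*z + 12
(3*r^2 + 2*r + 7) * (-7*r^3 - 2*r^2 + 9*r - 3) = -21*r^5 - 20*r^4 - 26*r^3 - 5*r^2 + 57*r - 21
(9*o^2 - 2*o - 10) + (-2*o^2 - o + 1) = 7*o^2 - 3*o - 9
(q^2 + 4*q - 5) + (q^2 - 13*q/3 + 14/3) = 2*q^2 - q/3 - 1/3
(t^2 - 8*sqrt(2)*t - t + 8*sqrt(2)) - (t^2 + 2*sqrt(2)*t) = -10*sqrt(2)*t - t + 8*sqrt(2)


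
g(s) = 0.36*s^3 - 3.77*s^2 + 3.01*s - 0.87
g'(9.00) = 22.63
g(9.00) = -16.71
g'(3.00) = -9.89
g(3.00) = -16.05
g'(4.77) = -8.38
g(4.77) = -33.22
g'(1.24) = -4.68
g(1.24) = -2.25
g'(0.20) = 1.55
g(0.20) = -0.42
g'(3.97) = -9.90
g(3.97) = -25.81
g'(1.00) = -3.45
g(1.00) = -1.27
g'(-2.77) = 32.18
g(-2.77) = -45.79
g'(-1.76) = 19.63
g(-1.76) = -19.81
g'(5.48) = -5.88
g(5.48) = -38.35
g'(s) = 1.08*s^2 - 7.54*s + 3.01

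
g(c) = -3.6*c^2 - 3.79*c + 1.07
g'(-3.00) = 17.81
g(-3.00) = -19.96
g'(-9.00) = 61.01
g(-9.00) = -256.42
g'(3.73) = -30.65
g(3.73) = -63.15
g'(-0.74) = 1.54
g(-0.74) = 1.90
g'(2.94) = -24.96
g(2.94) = -41.19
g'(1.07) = -11.49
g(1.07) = -7.11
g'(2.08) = -18.77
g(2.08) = -22.39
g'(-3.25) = 19.61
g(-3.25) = -24.64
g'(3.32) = -27.69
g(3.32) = -51.19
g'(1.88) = -17.33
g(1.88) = -18.78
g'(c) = -7.2*c - 3.79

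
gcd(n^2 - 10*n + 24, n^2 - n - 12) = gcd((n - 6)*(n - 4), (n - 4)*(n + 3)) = n - 4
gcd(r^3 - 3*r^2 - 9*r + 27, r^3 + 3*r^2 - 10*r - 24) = r - 3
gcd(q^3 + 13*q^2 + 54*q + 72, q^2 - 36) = q + 6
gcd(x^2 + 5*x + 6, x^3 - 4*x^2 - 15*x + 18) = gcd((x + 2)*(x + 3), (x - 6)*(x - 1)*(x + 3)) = x + 3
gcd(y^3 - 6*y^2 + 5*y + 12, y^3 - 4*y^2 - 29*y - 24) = y + 1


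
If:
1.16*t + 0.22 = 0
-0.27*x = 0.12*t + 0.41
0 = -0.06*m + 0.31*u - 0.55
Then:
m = 5.16666666666667*u - 9.16666666666667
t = -0.19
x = -1.43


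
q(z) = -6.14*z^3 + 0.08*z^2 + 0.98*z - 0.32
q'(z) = -18.42*z^2 + 0.16*z + 0.98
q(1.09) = -7.11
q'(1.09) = -20.73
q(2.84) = -137.54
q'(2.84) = -147.13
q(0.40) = -0.31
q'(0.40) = -1.90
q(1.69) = -28.07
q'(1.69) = -51.36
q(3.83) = -340.35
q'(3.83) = -268.61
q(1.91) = -40.94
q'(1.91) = -65.91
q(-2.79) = 130.91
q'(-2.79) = -142.85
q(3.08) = -175.94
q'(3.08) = -173.27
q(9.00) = -4461.08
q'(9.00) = -1489.60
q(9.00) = -4461.08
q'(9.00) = -1489.60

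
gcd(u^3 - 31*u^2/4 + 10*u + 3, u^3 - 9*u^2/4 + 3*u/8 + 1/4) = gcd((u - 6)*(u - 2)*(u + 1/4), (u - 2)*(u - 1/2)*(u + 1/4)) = u^2 - 7*u/4 - 1/2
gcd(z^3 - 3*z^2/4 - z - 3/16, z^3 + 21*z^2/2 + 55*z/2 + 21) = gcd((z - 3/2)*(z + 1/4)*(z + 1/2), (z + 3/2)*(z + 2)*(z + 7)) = 1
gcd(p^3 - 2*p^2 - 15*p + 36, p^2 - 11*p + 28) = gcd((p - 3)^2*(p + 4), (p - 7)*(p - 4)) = 1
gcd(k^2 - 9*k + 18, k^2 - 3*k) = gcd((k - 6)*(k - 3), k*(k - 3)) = k - 3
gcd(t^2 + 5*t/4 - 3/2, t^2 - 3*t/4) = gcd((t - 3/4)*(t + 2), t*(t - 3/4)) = t - 3/4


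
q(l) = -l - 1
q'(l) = -1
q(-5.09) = 4.09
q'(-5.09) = -1.00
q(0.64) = -1.64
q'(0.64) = -1.00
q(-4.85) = 3.85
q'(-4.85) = -1.00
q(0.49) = -1.49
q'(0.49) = -1.00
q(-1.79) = 0.79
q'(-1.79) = -1.00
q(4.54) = -5.54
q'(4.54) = -1.00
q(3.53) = -4.53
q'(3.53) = -1.00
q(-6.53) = 5.53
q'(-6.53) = -1.00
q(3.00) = -4.00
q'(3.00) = -1.00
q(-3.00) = 2.00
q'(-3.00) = -1.00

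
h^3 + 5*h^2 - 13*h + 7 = (h - 1)^2*(h + 7)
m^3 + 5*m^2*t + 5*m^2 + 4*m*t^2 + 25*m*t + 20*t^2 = (m + 5)*(m + t)*(m + 4*t)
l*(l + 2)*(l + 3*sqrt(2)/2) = l^3 + 2*l^2 + 3*sqrt(2)*l^2/2 + 3*sqrt(2)*l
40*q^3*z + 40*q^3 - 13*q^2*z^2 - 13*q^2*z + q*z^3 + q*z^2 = (-8*q + z)*(-5*q + z)*(q*z + q)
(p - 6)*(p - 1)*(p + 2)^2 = p^4 - 3*p^3 - 18*p^2 - 4*p + 24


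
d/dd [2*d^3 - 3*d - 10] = 6*d^2 - 3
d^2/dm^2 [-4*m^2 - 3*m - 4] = -8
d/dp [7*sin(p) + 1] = 7*cos(p)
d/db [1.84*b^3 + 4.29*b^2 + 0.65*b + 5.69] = 5.52*b^2 + 8.58*b + 0.65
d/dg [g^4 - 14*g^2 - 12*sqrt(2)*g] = 4*g^3 - 28*g - 12*sqrt(2)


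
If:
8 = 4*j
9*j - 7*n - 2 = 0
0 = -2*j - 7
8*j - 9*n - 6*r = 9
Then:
No Solution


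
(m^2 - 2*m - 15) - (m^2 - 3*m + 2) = m - 17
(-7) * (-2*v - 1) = 14*v + 7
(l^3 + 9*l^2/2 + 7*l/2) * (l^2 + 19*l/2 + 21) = l^5 + 14*l^4 + 269*l^3/4 + 511*l^2/4 + 147*l/2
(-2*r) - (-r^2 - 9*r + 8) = r^2 + 7*r - 8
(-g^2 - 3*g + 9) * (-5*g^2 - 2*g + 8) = 5*g^4 + 17*g^3 - 47*g^2 - 42*g + 72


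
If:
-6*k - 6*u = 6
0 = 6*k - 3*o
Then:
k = -u - 1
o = -2*u - 2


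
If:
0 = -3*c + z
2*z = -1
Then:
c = -1/6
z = -1/2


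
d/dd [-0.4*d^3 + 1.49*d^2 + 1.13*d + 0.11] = -1.2*d^2 + 2.98*d + 1.13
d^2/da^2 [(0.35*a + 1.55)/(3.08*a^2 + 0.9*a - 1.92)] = ((0.35*a + 1.55)*(6.16*a + 0.9)*(12.32*a + 1.8) - (6.468*a + 10.178)*(3.08*a^2 + 0.9*a - 1.92))/(3.08*a^2 + 0.9*a - 1.92)^3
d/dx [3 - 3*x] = -3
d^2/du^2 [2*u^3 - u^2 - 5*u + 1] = 12*u - 2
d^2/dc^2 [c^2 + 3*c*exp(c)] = 3*c*exp(c) + 6*exp(c) + 2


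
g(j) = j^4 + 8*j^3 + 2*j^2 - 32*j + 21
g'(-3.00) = 64.00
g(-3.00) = 0.00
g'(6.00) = 1720.00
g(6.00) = 2925.00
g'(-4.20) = 78.21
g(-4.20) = -90.85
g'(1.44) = 35.47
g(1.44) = 7.25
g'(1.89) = 88.30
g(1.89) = 34.43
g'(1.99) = 102.52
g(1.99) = 43.97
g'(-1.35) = -3.50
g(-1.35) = 51.48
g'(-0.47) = -28.99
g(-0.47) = 35.70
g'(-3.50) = 76.50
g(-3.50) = -35.44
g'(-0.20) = -31.87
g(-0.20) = 27.42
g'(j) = 4*j^3 + 24*j^2 + 4*j - 32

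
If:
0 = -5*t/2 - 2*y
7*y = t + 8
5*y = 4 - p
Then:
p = -44/39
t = -32/39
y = 40/39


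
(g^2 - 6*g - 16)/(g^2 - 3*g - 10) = (g - 8)/(g - 5)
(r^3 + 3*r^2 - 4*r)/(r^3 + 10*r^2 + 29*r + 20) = r*(r - 1)/(r^2 + 6*r + 5)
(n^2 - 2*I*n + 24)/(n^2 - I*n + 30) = (n + 4*I)/(n + 5*I)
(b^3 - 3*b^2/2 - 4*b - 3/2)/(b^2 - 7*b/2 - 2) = (b^2 - 2*b - 3)/(b - 4)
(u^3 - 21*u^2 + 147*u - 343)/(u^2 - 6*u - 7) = (u^2 - 14*u + 49)/(u + 1)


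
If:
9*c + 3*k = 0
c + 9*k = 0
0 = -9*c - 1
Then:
No Solution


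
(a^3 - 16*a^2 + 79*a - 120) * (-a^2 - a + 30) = -a^5 + 15*a^4 - 33*a^3 - 439*a^2 + 2490*a - 3600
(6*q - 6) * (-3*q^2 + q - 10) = -18*q^3 + 24*q^2 - 66*q + 60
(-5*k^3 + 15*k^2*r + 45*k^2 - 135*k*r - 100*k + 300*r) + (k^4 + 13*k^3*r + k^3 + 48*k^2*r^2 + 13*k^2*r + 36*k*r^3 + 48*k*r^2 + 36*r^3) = k^4 + 13*k^3*r - 4*k^3 + 48*k^2*r^2 + 28*k^2*r + 45*k^2 + 36*k*r^3 + 48*k*r^2 - 135*k*r - 100*k + 36*r^3 + 300*r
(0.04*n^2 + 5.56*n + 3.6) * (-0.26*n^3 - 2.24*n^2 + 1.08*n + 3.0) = -0.0104*n^5 - 1.5352*n^4 - 13.3472*n^3 - 1.9392*n^2 + 20.568*n + 10.8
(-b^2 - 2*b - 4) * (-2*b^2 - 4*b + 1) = 2*b^4 + 8*b^3 + 15*b^2 + 14*b - 4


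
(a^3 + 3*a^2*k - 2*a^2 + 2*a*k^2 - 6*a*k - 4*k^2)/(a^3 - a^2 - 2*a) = (a^2 + 3*a*k + 2*k^2)/(a*(a + 1))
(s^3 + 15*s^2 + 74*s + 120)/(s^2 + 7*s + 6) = (s^2 + 9*s + 20)/(s + 1)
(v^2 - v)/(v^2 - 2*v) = (v - 1)/(v - 2)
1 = 1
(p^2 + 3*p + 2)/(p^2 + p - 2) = (p + 1)/(p - 1)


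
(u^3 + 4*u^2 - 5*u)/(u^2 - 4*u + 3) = u*(u + 5)/(u - 3)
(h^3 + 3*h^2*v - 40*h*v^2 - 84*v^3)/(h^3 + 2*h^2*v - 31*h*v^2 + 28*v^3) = (h^2 - 4*h*v - 12*v^2)/(h^2 - 5*h*v + 4*v^2)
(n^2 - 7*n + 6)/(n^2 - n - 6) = (-n^2 + 7*n - 6)/(-n^2 + n + 6)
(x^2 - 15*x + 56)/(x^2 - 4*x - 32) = (x - 7)/(x + 4)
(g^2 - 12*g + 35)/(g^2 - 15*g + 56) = (g - 5)/(g - 8)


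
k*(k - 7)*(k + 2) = k^3 - 5*k^2 - 14*k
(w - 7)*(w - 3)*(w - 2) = w^3 - 12*w^2 + 41*w - 42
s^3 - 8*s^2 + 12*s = s*(s - 6)*(s - 2)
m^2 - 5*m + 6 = (m - 3)*(m - 2)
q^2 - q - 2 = (q - 2)*(q + 1)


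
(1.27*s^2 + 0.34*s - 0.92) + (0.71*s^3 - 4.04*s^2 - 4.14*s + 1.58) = 0.71*s^3 - 2.77*s^2 - 3.8*s + 0.66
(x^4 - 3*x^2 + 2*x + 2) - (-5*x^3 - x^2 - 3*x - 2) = x^4 + 5*x^3 - 2*x^2 + 5*x + 4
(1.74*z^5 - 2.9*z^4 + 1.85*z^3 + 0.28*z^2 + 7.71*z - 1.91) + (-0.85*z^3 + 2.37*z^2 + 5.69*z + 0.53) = 1.74*z^5 - 2.9*z^4 + 1.0*z^3 + 2.65*z^2 + 13.4*z - 1.38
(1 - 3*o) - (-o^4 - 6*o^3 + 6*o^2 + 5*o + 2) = o^4 + 6*o^3 - 6*o^2 - 8*o - 1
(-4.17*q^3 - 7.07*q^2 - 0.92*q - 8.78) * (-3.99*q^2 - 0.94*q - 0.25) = 16.6383*q^5 + 32.1291*q^4 + 11.3591*q^3 + 37.6645*q^2 + 8.4832*q + 2.195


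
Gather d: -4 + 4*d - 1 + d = 5*d - 5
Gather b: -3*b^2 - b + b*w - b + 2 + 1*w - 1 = -3*b^2 + b*(w - 2) + w + 1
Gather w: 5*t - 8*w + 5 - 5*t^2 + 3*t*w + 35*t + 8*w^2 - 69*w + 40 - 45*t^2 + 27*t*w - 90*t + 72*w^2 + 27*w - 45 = -50*t^2 - 50*t + 80*w^2 + w*(30*t - 50)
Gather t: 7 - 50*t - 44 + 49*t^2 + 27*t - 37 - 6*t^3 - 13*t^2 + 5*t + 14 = -6*t^3 + 36*t^2 - 18*t - 60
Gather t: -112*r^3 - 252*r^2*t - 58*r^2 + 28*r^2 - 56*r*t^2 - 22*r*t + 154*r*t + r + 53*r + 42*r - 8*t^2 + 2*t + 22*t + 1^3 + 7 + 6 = -112*r^3 - 30*r^2 + 96*r + t^2*(-56*r - 8) + t*(-252*r^2 + 132*r + 24) + 14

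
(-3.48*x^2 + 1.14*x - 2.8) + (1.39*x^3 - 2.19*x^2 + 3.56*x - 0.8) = 1.39*x^3 - 5.67*x^2 + 4.7*x - 3.6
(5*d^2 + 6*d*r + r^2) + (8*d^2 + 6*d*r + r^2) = 13*d^2 + 12*d*r + 2*r^2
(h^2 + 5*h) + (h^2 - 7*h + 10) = 2*h^2 - 2*h + 10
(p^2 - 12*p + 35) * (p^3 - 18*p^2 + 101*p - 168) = p^5 - 30*p^4 + 352*p^3 - 2010*p^2 + 5551*p - 5880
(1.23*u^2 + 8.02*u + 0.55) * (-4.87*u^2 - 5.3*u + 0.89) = -5.9901*u^4 - 45.5764*u^3 - 44.0898*u^2 + 4.2228*u + 0.4895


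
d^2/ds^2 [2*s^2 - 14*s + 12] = 4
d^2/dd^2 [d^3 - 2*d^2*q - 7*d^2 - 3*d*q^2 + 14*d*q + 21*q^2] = 6*d - 4*q - 14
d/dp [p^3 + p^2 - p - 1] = 3*p^2 + 2*p - 1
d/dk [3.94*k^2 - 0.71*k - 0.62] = 7.88*k - 0.71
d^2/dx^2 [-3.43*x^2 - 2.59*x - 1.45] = -6.86000000000000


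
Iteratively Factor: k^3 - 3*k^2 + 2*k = (k - 2)*(k^2 - k) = k*(k - 2)*(k - 1)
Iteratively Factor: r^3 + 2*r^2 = (r + 2)*(r^2) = r*(r + 2)*(r)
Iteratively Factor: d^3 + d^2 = (d)*(d^2 + d) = d*(d + 1)*(d)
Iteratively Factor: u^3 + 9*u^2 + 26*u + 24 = (u + 2)*(u^2 + 7*u + 12) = (u + 2)*(u + 4)*(u + 3)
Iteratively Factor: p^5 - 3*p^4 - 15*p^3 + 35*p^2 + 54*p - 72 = (p - 4)*(p^4 + p^3 - 11*p^2 - 9*p + 18) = (p - 4)*(p + 3)*(p^3 - 2*p^2 - 5*p + 6) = (p - 4)*(p - 1)*(p + 3)*(p^2 - p - 6) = (p - 4)*(p - 3)*(p - 1)*(p + 3)*(p + 2)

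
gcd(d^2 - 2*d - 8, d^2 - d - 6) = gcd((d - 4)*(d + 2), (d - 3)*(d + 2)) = d + 2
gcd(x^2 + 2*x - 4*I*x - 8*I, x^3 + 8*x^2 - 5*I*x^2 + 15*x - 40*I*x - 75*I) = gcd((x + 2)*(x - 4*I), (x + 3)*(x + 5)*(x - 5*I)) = 1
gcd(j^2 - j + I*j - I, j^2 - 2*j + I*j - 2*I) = j + I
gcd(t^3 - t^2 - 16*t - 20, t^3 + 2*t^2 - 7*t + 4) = 1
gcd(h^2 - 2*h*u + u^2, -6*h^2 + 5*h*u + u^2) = -h + u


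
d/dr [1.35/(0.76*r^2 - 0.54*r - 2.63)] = (0.729 - 2.052*r)/(-0.76*r^2 + 0.54*r + 2.63)^2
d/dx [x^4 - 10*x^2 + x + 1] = 4*x^3 - 20*x + 1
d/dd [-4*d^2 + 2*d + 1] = 2 - 8*d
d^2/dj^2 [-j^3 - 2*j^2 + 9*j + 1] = -6*j - 4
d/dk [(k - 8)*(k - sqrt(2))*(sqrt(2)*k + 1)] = 3*sqrt(2)*k^2 - 16*sqrt(2)*k - 2*k - sqrt(2) + 8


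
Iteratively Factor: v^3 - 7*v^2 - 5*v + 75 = (v + 3)*(v^2 - 10*v + 25) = (v - 5)*(v + 3)*(v - 5)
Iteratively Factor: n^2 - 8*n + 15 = (n - 3)*(n - 5)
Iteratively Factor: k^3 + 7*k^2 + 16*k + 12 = (k + 2)*(k^2 + 5*k + 6) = (k + 2)^2*(k + 3)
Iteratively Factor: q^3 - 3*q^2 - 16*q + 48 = (q + 4)*(q^2 - 7*q + 12) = (q - 3)*(q + 4)*(q - 4)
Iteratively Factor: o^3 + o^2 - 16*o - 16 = (o - 4)*(o^2 + 5*o + 4) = (o - 4)*(o + 4)*(o + 1)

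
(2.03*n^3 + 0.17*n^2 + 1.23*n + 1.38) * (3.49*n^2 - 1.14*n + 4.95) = 7.0847*n^5 - 1.7209*n^4 + 14.1474*n^3 + 4.2555*n^2 + 4.5153*n + 6.831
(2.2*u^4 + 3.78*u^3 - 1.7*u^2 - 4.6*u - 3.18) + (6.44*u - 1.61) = 2.2*u^4 + 3.78*u^3 - 1.7*u^2 + 1.84*u - 4.79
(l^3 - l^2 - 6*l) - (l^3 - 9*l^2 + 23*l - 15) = 8*l^2 - 29*l + 15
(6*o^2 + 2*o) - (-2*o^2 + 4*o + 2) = 8*o^2 - 2*o - 2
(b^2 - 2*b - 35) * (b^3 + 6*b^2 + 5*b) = b^5 + 4*b^4 - 42*b^3 - 220*b^2 - 175*b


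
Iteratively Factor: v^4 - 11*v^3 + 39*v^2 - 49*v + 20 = (v - 4)*(v^3 - 7*v^2 + 11*v - 5) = (v - 5)*(v - 4)*(v^2 - 2*v + 1) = (v - 5)*(v - 4)*(v - 1)*(v - 1)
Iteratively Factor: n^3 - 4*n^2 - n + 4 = (n - 4)*(n^2 - 1) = (n - 4)*(n + 1)*(n - 1)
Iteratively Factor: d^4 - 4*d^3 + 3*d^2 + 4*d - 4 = (d + 1)*(d^3 - 5*d^2 + 8*d - 4) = (d - 2)*(d + 1)*(d^2 - 3*d + 2) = (d - 2)^2*(d + 1)*(d - 1)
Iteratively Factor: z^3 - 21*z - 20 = (z + 4)*(z^2 - 4*z - 5) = (z + 1)*(z + 4)*(z - 5)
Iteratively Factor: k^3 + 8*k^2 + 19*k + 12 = (k + 1)*(k^2 + 7*k + 12) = (k + 1)*(k + 3)*(k + 4)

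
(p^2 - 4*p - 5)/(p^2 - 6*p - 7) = (p - 5)/(p - 7)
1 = 1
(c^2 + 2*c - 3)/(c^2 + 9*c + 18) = (c - 1)/(c + 6)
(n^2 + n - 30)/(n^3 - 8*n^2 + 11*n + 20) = (n + 6)/(n^2 - 3*n - 4)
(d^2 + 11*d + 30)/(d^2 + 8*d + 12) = (d + 5)/(d + 2)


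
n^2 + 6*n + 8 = (n + 2)*(n + 4)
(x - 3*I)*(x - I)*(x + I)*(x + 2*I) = x^4 - I*x^3 + 7*x^2 - I*x + 6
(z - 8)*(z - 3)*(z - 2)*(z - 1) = z^4 - 14*z^3 + 59*z^2 - 94*z + 48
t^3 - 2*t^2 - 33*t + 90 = (t - 5)*(t - 3)*(t + 6)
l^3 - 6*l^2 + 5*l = l*(l - 5)*(l - 1)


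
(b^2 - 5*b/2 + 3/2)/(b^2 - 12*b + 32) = (2*b^2 - 5*b + 3)/(2*(b^2 - 12*b + 32))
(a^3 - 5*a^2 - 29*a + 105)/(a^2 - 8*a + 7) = (a^2 + 2*a - 15)/(a - 1)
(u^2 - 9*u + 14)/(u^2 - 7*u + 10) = (u - 7)/(u - 5)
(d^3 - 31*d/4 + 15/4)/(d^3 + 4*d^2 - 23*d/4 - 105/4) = (2*d - 1)/(2*d + 7)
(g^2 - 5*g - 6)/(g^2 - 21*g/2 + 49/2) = 2*(g^2 - 5*g - 6)/(2*g^2 - 21*g + 49)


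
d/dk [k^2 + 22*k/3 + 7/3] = 2*k + 22/3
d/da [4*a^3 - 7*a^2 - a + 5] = 12*a^2 - 14*a - 1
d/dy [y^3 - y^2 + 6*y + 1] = 3*y^2 - 2*y + 6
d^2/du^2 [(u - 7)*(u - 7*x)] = 2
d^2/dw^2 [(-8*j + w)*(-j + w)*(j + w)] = -16*j + 6*w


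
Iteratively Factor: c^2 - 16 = (c - 4)*(c + 4)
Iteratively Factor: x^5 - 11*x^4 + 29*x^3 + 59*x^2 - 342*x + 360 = (x - 3)*(x^4 - 8*x^3 + 5*x^2 + 74*x - 120) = (x - 4)*(x - 3)*(x^3 - 4*x^2 - 11*x + 30) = (x - 4)*(x - 3)*(x - 2)*(x^2 - 2*x - 15) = (x - 4)*(x - 3)*(x - 2)*(x + 3)*(x - 5)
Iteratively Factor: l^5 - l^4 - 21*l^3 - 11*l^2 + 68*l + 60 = (l + 2)*(l^4 - 3*l^3 - 15*l^2 + 19*l + 30) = (l + 1)*(l + 2)*(l^3 - 4*l^2 - 11*l + 30) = (l - 5)*(l + 1)*(l + 2)*(l^2 + l - 6) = (l - 5)*(l - 2)*(l + 1)*(l + 2)*(l + 3)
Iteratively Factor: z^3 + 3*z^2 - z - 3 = (z + 1)*(z^2 + 2*z - 3) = (z + 1)*(z + 3)*(z - 1)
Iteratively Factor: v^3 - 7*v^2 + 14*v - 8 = (v - 4)*(v^2 - 3*v + 2) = (v - 4)*(v - 2)*(v - 1)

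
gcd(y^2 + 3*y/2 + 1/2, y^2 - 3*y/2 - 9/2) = 1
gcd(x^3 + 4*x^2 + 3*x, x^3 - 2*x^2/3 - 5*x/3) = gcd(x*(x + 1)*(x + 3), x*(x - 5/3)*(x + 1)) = x^2 + x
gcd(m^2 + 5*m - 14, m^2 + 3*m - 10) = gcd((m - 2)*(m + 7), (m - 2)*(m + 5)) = m - 2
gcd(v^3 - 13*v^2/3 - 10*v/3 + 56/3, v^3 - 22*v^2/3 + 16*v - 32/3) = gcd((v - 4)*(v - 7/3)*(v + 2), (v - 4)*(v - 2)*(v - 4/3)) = v - 4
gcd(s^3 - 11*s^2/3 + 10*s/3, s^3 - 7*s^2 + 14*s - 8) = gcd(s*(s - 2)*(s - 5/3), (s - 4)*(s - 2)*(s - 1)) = s - 2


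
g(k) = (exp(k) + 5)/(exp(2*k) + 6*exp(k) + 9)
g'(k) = (exp(k) + 5)*(-2*exp(2*k) - 6*exp(k))/(exp(2*k) + 6*exp(k) + 9)^2 + exp(k)/(exp(2*k) + 6*exp(k) + 9) = (-exp(k) - 7)*exp(k)/(exp(3*k) + 9*exp(2*k) + 27*exp(k) + 27)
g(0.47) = 0.31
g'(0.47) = -0.14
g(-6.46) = 0.56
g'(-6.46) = -0.00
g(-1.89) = 0.52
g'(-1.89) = -0.03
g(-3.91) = 0.55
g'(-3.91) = -0.01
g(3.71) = 0.02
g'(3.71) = -0.02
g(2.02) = 0.11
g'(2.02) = -0.09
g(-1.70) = 0.51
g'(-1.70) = -0.04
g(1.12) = 0.22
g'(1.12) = -0.14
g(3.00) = 0.05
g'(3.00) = -0.04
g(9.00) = 0.00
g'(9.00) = 0.00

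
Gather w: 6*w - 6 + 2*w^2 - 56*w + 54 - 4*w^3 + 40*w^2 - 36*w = -4*w^3 + 42*w^2 - 86*w + 48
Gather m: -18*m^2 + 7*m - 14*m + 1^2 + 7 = -18*m^2 - 7*m + 8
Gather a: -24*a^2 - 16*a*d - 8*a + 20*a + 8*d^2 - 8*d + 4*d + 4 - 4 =-24*a^2 + a*(12 - 16*d) + 8*d^2 - 4*d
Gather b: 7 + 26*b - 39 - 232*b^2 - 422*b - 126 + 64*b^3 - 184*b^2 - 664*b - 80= 64*b^3 - 416*b^2 - 1060*b - 238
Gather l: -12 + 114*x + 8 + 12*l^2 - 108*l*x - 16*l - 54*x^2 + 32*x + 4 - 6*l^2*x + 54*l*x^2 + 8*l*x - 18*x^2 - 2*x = l^2*(12 - 6*x) + l*(54*x^2 - 100*x - 16) - 72*x^2 + 144*x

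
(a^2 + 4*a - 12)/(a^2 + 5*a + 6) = (a^2 + 4*a - 12)/(a^2 + 5*a + 6)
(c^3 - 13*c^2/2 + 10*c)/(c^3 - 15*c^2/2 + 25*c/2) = (c - 4)/(c - 5)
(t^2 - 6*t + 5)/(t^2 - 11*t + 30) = (t - 1)/(t - 6)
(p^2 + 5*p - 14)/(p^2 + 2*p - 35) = (p - 2)/(p - 5)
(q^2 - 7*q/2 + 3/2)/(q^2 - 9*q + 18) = (q - 1/2)/(q - 6)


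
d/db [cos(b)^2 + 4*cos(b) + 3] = -2*(cos(b) + 2)*sin(b)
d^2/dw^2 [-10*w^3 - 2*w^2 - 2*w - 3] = -60*w - 4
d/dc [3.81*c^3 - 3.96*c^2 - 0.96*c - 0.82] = 11.43*c^2 - 7.92*c - 0.96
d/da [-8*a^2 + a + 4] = 1 - 16*a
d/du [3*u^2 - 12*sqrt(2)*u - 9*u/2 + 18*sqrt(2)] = 6*u - 12*sqrt(2) - 9/2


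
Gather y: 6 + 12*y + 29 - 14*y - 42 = -2*y - 7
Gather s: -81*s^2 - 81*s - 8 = -81*s^2 - 81*s - 8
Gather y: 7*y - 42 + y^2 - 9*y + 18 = y^2 - 2*y - 24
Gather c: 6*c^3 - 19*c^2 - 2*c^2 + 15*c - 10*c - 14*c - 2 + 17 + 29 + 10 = 6*c^3 - 21*c^2 - 9*c + 54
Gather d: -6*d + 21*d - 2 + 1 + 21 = 15*d + 20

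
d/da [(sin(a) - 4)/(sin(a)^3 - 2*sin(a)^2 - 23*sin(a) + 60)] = -2*(sin(a) + 1)*cos(a)/((sin(a) - 3)^2*(sin(a) + 5)^2)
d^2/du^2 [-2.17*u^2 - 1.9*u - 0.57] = -4.34000000000000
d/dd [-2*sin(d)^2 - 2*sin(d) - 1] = -2*sin(2*d) - 2*cos(d)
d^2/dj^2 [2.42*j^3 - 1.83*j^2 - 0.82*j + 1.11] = 14.52*j - 3.66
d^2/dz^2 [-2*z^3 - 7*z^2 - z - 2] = -12*z - 14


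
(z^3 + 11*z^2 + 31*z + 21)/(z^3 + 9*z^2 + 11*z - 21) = (z + 1)/(z - 1)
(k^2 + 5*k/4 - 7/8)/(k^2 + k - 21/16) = 2*(2*k - 1)/(4*k - 3)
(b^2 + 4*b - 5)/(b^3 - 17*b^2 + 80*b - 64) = (b + 5)/(b^2 - 16*b + 64)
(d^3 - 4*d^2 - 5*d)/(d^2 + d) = d - 5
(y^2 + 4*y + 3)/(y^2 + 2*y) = (y^2 + 4*y + 3)/(y*(y + 2))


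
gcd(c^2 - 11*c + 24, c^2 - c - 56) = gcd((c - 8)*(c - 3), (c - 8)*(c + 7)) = c - 8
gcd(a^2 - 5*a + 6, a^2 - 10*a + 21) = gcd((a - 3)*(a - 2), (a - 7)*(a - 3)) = a - 3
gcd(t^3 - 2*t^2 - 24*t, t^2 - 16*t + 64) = 1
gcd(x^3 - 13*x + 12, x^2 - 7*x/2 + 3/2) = x - 3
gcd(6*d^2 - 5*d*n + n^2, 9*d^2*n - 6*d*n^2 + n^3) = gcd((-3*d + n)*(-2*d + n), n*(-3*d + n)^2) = 3*d - n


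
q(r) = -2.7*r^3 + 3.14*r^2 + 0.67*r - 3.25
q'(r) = -8.1*r^2 + 6.28*r + 0.67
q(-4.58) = 318.94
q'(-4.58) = -198.00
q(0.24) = -2.95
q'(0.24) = 1.71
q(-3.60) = 161.00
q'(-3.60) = -126.91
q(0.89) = -2.07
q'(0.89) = -0.16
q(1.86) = -8.51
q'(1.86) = -15.67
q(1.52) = -4.46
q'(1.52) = -8.50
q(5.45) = -343.40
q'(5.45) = -205.69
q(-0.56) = -2.17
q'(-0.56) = -5.39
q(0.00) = -3.25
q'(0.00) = 0.67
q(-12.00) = 5106.47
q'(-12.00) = -1241.09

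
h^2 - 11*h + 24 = (h - 8)*(h - 3)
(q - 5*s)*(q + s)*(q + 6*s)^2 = q^4 + 8*q^3*s - 17*q^2*s^2 - 204*q*s^3 - 180*s^4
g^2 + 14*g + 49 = (g + 7)^2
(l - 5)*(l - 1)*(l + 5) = l^3 - l^2 - 25*l + 25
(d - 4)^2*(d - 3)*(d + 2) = d^4 - 9*d^3 + 18*d^2 + 32*d - 96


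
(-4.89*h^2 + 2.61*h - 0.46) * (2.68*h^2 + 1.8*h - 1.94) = -13.1052*h^4 - 1.8072*h^3 + 12.9518*h^2 - 5.8914*h + 0.8924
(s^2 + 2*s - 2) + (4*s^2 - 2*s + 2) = 5*s^2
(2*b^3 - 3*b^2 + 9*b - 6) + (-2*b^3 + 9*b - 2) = -3*b^2 + 18*b - 8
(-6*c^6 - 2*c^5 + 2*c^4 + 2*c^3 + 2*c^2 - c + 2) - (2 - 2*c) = -6*c^6 - 2*c^5 + 2*c^4 + 2*c^3 + 2*c^2 + c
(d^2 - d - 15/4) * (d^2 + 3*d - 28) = d^4 + 2*d^3 - 139*d^2/4 + 67*d/4 + 105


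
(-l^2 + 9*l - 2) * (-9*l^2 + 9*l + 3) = 9*l^4 - 90*l^3 + 96*l^2 + 9*l - 6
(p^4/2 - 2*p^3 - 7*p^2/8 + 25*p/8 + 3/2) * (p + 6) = p^5/2 + p^4 - 103*p^3/8 - 17*p^2/8 + 81*p/4 + 9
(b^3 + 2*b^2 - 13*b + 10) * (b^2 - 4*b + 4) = b^5 - 2*b^4 - 17*b^3 + 70*b^2 - 92*b + 40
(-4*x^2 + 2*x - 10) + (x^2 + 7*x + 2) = -3*x^2 + 9*x - 8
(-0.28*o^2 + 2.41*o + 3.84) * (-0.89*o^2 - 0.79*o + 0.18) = 0.2492*o^4 - 1.9237*o^3 - 5.3719*o^2 - 2.5998*o + 0.6912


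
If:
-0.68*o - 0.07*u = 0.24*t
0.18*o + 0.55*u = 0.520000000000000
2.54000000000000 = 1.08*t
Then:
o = -0.96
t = 2.35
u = 1.26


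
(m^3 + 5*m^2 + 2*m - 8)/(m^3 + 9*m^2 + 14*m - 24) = (m + 2)/(m + 6)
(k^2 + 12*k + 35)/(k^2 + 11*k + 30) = (k + 7)/(k + 6)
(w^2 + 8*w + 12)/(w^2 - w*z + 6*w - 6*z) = (-w - 2)/(-w + z)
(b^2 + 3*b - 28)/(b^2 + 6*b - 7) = (b - 4)/(b - 1)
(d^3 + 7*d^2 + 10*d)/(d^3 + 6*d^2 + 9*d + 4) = d*(d^2 + 7*d + 10)/(d^3 + 6*d^2 + 9*d + 4)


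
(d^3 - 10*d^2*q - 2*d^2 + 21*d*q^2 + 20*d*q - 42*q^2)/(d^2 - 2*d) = d - 10*q + 21*q^2/d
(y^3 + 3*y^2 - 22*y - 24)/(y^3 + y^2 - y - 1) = (y^2 + 2*y - 24)/(y^2 - 1)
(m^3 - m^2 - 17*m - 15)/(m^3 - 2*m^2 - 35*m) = (-m^3 + m^2 + 17*m + 15)/(m*(-m^2 + 2*m + 35))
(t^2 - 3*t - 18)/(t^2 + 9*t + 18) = (t - 6)/(t + 6)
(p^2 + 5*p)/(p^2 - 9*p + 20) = p*(p + 5)/(p^2 - 9*p + 20)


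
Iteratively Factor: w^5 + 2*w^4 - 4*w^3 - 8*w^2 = (w - 2)*(w^4 + 4*w^3 + 4*w^2) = w*(w - 2)*(w^3 + 4*w^2 + 4*w) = w^2*(w - 2)*(w^2 + 4*w + 4) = w^2*(w - 2)*(w + 2)*(w + 2)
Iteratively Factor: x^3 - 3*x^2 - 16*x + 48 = (x - 3)*(x^2 - 16) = (x - 3)*(x + 4)*(x - 4)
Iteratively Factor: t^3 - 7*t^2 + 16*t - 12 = (t - 2)*(t^2 - 5*t + 6) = (t - 3)*(t - 2)*(t - 2)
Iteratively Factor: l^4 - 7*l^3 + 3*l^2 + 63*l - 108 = (l - 4)*(l^3 - 3*l^2 - 9*l + 27) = (l - 4)*(l - 3)*(l^2 - 9) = (l - 4)*(l - 3)^2*(l + 3)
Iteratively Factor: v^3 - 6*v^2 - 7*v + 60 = (v + 3)*(v^2 - 9*v + 20) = (v - 4)*(v + 3)*(v - 5)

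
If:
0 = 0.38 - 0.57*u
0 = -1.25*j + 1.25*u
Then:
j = 0.67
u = 0.67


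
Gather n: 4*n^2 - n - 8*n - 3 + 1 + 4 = 4*n^2 - 9*n + 2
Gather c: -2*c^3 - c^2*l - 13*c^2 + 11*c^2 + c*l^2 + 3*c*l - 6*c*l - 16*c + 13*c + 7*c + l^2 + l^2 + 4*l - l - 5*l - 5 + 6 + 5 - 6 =-2*c^3 + c^2*(-l - 2) + c*(l^2 - 3*l + 4) + 2*l^2 - 2*l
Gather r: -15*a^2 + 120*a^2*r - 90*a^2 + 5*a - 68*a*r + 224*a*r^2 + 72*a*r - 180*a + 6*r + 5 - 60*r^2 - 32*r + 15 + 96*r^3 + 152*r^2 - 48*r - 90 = -105*a^2 - 175*a + 96*r^3 + r^2*(224*a + 92) + r*(120*a^2 + 4*a - 74) - 70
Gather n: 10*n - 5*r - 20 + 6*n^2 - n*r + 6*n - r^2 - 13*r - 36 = 6*n^2 + n*(16 - r) - r^2 - 18*r - 56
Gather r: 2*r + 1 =2*r + 1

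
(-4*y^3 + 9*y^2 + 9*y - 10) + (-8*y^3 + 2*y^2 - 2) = -12*y^3 + 11*y^2 + 9*y - 12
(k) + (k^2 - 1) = k^2 + k - 1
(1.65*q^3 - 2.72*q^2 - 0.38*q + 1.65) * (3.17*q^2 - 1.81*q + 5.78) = 5.2305*q^5 - 11.6089*q^4 + 13.2556*q^3 - 9.8033*q^2 - 5.1829*q + 9.537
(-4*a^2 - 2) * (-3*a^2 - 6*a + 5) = 12*a^4 + 24*a^3 - 14*a^2 + 12*a - 10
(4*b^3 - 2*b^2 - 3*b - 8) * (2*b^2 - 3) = 8*b^5 - 4*b^4 - 18*b^3 - 10*b^2 + 9*b + 24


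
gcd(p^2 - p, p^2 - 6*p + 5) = p - 1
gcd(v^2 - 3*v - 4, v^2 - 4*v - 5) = v + 1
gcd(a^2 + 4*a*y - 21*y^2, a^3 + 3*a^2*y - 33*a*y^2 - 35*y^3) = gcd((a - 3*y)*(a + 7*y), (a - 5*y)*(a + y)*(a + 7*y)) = a + 7*y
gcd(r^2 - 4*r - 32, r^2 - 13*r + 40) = r - 8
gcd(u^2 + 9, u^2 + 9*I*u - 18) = u + 3*I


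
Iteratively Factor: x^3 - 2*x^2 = (x - 2)*(x^2) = x*(x - 2)*(x)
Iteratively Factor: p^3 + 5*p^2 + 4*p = (p)*(p^2 + 5*p + 4) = p*(p + 1)*(p + 4)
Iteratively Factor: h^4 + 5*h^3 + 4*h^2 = (h + 4)*(h^3 + h^2) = h*(h + 4)*(h^2 + h) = h*(h + 1)*(h + 4)*(h)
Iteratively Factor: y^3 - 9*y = (y)*(y^2 - 9) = y*(y - 3)*(y + 3)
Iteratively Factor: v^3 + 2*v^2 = (v)*(v^2 + 2*v) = v*(v + 2)*(v)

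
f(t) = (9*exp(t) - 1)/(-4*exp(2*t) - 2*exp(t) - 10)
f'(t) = (9*exp(t) - 1)*(8*exp(2*t) + 2*exp(t))/(-4*exp(2*t) - 2*exp(t) - 10)^2 + 9*exp(t)/(-4*exp(2*t) - 2*exp(t) - 10) = (9*exp(2*t) - 2*exp(t) - 23)*exp(t)/(4*exp(4*t) + 4*exp(3*t) + 21*exp(2*t) + 10*exp(t) + 25)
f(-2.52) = 0.03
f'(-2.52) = -0.07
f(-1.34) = -0.13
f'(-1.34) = -0.21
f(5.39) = -0.01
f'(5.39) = 0.01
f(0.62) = -0.57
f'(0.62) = 0.04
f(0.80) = -0.56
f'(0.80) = 0.13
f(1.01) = -0.52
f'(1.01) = 0.21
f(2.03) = -0.26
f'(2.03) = 0.22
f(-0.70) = -0.29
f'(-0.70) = -0.30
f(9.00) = 0.00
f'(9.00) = 0.00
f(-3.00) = 0.05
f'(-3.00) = -0.04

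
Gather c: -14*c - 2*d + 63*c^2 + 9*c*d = 63*c^2 + c*(9*d - 14) - 2*d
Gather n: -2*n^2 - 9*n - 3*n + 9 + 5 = -2*n^2 - 12*n + 14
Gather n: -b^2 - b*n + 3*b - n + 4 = -b^2 + 3*b + n*(-b - 1) + 4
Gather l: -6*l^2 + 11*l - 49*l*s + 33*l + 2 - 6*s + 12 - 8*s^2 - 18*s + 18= -6*l^2 + l*(44 - 49*s) - 8*s^2 - 24*s + 32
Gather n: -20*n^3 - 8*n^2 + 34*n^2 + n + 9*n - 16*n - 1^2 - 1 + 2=-20*n^3 + 26*n^2 - 6*n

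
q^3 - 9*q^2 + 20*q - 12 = (q - 6)*(q - 2)*(q - 1)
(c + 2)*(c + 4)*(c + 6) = c^3 + 12*c^2 + 44*c + 48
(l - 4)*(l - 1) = l^2 - 5*l + 4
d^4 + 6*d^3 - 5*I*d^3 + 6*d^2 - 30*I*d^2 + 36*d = d*(d + 6)*(d - 6*I)*(d + I)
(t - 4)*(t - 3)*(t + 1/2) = t^3 - 13*t^2/2 + 17*t/2 + 6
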